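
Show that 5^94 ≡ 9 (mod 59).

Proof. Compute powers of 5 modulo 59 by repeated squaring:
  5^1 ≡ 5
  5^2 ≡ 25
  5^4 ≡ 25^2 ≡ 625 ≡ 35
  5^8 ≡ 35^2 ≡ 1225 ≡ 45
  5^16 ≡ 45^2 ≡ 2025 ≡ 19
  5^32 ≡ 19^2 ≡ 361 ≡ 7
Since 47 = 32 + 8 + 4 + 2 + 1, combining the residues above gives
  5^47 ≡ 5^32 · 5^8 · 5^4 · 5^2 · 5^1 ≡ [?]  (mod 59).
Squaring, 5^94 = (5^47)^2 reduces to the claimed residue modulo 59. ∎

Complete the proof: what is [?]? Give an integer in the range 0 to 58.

3

Multiply the listed residues: 7 · 45 · 35 · 25 · 5 = 315 → 11025 → 275625 → 1378125.
Reducing modulo 59: 1378125 = 23358·59 + 3, so 5^47 ≡ 3.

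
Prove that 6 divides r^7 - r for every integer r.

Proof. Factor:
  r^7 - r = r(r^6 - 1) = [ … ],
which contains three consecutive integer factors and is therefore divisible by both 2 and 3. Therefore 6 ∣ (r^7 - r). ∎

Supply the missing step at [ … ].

(r - 1)r(r + 1)(r^4 + r^2 + 1)

r^6 - 1 = (r^2 - 1)(r^4 + r^2 + 1), and r^2 - 1 = (r-1)(r+1).
So r(r^6 - 1) = (r - 1)r(r + 1)(r^4 + r^2 + 1).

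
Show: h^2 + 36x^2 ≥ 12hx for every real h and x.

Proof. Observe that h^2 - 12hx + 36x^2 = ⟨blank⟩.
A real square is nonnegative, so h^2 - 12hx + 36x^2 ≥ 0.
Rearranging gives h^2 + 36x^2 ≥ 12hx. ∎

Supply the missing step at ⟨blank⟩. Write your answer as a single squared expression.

The leading and trailing coefficients are 1^2 and 6^2, and 12 = 2·1·6, so the trinomial is (h - 6x)^2.
Hence h^2 - 12hx + 36x^2 ≥ 0.

(h - 6x)^2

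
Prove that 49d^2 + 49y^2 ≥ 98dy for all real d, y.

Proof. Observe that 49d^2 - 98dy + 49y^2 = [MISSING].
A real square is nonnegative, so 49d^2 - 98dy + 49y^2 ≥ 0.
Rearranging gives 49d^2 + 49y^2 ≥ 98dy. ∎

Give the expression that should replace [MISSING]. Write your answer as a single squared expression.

49d^2 - 98dy + 49y^2 is a perfect-square trinomial: the outer terms are (7d)^2 and (7y)^2, and the cross term is -2·7d·7y.
So 49d^2 - 98dy + 49y^2 = (7d - 7y)^2 ≥ 0.

(7d - 7y)^2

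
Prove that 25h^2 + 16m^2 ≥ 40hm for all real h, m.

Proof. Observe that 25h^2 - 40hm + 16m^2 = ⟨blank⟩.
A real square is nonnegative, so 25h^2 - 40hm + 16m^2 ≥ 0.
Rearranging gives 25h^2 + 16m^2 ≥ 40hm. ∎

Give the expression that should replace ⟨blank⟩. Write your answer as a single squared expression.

(5h - 4m)^2

The leading and trailing coefficients are 5^2 and 4^2, and 40 = 2·5·4, so the trinomial is (5h - 4m)^2.
Hence 25h^2 - 40hm + 16m^2 ≥ 0.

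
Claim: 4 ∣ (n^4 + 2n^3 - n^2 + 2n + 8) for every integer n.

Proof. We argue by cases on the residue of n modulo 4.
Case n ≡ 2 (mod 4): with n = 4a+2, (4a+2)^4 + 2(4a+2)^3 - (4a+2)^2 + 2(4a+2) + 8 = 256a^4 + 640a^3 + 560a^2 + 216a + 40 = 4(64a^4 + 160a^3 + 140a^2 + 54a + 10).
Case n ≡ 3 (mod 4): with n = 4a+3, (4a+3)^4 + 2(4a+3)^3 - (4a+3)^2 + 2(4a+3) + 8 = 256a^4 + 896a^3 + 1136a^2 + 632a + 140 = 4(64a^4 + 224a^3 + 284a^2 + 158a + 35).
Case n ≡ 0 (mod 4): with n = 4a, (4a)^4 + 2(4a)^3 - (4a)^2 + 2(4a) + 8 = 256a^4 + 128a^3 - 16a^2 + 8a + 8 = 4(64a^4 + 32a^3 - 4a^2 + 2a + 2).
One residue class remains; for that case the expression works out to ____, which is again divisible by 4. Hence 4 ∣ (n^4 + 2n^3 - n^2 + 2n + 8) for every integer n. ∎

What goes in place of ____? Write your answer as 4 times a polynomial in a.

The residues treated are {2, 3, 0}, so the missing case is n ≡ 1 (mod 4); write n = 4a+1.
Then (4a+1)^4 + 2(4a+1)^3 - (4a+1)^2 + 2(4a+1) + 8 = 256a^4 + 384a^3 + 176a^2 + 40a + 12 = 4(64a^4 + 96a^3 + 44a^2 + 10a + 3).

4(64a^4 + 96a^3 + 44a^2 + 10a + 3)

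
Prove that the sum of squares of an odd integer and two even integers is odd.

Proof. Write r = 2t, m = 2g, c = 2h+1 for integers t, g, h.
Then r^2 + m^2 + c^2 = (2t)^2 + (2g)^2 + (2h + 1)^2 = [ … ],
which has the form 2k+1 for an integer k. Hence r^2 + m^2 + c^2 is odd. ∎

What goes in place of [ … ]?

(2t)^2 + (2g)^2 + (2h + 1)^2 = 4g^2 + 4h^2 + 4h + 4t^2 + 1
= 2(2g^2 + 2h^2 + 2h + 2t^2) + 1.
Since 2g^2 + 2h^2 + 2h + 2t^2 is an integer, the sum of squares is of the form 2k+1 for an integer k.

2(2g^2 + 2h^2 + 2h + 2t^2) + 1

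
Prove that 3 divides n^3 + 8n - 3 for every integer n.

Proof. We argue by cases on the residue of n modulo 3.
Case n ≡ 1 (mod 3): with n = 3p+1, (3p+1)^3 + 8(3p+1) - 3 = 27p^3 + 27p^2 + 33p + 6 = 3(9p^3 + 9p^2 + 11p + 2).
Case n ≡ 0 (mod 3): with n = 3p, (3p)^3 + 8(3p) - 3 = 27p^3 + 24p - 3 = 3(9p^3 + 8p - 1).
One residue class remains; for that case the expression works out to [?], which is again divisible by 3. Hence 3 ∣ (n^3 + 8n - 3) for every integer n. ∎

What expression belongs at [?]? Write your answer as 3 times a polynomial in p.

The residues treated are {1, 0}, so the missing case is n ≡ 2 (mod 3); write n = 3p+2.
Then (3p+2)^3 + 8(3p+2) - 3 = 27p^3 + 54p^2 + 60p + 21 = 3(9p^3 + 18p^2 + 20p + 7).

3(9p^3 + 18p^2 + 20p + 7)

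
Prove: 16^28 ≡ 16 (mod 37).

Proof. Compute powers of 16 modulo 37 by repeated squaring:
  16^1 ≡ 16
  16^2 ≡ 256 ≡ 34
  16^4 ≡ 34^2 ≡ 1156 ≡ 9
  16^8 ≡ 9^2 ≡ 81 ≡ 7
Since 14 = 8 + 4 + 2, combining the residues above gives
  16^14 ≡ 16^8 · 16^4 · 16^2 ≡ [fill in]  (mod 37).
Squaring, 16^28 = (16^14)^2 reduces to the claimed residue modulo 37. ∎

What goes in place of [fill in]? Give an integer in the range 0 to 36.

33

16^8 · 16^4 · 16^2 ≡ 7 · 9 · 34 = 2142.
2142 mod 37 = 33, so 16^14 ≡ 33 (mod 37).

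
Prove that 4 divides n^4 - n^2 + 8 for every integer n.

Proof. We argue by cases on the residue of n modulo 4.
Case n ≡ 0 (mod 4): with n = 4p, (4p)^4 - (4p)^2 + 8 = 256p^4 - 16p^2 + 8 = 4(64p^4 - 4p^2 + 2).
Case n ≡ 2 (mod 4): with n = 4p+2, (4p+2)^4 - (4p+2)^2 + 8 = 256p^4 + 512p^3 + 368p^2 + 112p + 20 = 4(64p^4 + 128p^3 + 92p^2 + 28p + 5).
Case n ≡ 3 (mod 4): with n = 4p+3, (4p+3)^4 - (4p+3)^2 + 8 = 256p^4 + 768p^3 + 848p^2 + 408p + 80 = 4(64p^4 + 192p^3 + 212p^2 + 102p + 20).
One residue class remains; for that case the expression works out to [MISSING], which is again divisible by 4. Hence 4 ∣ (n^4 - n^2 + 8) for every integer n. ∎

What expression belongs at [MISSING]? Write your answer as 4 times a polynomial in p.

The residues treated are {0, 2, 3}, so the missing case is n ≡ 1 (mod 4); write n = 4p+1.
Then (4p+1)^4 - (4p+1)^2 + 8 = 256p^4 + 256p^3 + 80p^2 + 8p + 8 = 4(64p^4 + 64p^3 + 20p^2 + 2p + 2).

4(64p^4 + 64p^3 + 20p^2 + 2p + 2)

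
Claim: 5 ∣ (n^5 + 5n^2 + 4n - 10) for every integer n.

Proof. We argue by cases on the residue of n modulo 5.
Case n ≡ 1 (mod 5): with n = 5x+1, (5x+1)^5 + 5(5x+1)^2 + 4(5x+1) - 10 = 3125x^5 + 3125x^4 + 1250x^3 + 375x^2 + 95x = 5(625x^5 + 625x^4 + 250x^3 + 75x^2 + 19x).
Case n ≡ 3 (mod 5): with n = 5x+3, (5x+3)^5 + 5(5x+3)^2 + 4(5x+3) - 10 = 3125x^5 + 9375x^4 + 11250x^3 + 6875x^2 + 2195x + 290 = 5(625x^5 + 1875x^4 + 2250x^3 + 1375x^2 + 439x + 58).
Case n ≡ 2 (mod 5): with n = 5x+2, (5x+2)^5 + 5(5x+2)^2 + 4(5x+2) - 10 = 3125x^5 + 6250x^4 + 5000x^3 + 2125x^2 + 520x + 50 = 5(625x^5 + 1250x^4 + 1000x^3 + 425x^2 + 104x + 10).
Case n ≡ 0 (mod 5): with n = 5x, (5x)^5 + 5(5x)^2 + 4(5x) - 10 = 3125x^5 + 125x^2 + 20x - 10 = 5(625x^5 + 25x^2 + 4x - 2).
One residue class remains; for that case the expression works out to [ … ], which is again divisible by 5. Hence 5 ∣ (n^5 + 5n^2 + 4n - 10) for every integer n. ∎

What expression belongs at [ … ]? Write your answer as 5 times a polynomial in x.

5(625x^5 + 2500x^4 + 4000x^3 + 3225x^2 + 1324x + 222)

Only n ≡ 4 (mod 5) is unaccounted for. Put n = 5x+4:
(5x+4)^5 + 5(5x+4)^2 + 4(5x+4) - 10 expands to 3125x^5 + 12500x^4 + 20000x^3 + 16125x^2 + 6620x + 1110,
and factoring out 5 leaves 5(625x^5 + 2500x^4 + 4000x^3 + 3225x^2 + 1324x + 222).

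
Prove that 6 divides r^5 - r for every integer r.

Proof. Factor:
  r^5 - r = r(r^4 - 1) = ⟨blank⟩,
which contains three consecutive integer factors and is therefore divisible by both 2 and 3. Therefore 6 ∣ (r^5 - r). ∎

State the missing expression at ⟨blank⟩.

(r - 1)r(r + 1)(r^2 + 1)

r^4 - 1 = (r^2 - 1)(r^2 + 1), and r^2 - 1 = (r-1)(r+1).
So r(r^4 - 1) = (r - 1)r(r + 1)(r^2 + 1).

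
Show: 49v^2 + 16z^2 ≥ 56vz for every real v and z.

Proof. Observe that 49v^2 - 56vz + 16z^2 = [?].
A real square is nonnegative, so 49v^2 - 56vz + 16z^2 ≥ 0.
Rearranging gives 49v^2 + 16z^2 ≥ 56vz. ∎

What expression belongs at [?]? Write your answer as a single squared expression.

(7v - 4z)^2

The leading and trailing coefficients are 7^2 and 4^2, and 56 = 2·7·4, so the trinomial is (7v - 4z)^2.
Hence 49v^2 - 56vz + 16z^2 ≥ 0.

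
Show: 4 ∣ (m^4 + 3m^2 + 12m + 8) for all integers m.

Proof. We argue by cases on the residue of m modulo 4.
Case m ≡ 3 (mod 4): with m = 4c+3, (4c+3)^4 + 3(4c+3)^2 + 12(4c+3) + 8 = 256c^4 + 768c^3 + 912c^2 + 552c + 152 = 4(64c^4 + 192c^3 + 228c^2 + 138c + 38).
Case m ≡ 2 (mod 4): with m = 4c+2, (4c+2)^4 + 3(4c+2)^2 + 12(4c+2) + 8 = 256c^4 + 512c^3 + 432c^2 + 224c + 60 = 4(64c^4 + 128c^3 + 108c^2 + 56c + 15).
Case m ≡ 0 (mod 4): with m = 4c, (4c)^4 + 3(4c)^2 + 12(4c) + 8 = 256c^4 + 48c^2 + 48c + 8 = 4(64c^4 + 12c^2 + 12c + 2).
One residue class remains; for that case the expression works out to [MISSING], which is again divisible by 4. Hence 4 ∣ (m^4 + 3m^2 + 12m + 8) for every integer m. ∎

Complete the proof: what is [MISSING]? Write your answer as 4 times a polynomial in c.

4(64c^4 + 64c^3 + 36c^2 + 22c + 6)

The residues treated are {3, 2, 0}, so the missing case is m ≡ 1 (mod 4); write m = 4c+1.
Then (4c+1)^4 + 3(4c+1)^2 + 12(4c+1) + 8 = 256c^4 + 256c^3 + 144c^2 + 88c + 24 = 4(64c^4 + 64c^3 + 36c^2 + 22c + 6).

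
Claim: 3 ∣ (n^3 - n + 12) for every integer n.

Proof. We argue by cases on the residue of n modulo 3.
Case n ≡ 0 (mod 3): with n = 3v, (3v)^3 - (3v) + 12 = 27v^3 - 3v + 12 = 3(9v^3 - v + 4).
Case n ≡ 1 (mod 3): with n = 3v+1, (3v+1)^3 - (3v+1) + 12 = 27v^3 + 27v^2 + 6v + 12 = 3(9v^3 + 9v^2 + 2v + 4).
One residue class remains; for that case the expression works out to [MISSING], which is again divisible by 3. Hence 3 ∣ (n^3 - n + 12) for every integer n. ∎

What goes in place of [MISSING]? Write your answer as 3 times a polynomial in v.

Only n ≡ 2 (mod 3) is unaccounted for. Put n = 3v+2:
(3v+2)^3 - (3v+2) + 12 expands to 27v^3 + 54v^2 + 33v + 18,
and factoring out 3 leaves 3(9v^3 + 18v^2 + 11v + 6).

3(9v^3 + 18v^2 + 11v + 6)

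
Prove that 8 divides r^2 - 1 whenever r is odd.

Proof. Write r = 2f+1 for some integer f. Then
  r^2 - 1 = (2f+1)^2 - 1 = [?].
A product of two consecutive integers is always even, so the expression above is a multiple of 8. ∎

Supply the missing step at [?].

(2f+1)^2 - 1 = 4f^2 + 4f + 1 - 1 = 4f^2 + 4f = 4f(f+1).
Since f and f+1 are consecutive, f(f+1) is even, and 4·(even) is a multiple of 8.

4f(f + 1)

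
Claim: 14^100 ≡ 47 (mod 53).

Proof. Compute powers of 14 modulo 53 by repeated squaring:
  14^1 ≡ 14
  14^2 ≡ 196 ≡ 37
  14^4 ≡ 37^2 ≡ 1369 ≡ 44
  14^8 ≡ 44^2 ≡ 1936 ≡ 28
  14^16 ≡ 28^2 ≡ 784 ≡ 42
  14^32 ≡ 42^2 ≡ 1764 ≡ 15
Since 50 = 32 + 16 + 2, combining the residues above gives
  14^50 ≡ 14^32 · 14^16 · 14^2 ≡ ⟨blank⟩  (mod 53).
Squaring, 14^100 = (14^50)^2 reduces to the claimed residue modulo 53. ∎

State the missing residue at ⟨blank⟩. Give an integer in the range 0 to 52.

Multiply the listed residues: 15 · 42 · 37 = 630 → 23310.
Reducing modulo 53: 23310 = 439·53 + 43, so 14^50 ≡ 43.

43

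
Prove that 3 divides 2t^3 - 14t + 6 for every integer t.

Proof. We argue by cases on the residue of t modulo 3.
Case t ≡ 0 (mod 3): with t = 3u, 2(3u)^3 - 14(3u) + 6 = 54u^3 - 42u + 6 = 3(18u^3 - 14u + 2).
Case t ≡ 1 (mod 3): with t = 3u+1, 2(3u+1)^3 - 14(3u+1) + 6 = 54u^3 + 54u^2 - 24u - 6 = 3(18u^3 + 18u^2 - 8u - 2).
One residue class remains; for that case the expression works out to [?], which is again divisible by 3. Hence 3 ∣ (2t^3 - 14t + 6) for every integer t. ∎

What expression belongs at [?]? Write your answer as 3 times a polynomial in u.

3(18u^3 + 36u^2 + 10u - 2)

The residues treated are {0, 1}, so the missing case is t ≡ 2 (mod 3); write t = 3u+2.
Then 2(3u+2)^3 - 14(3u+2) + 6 = 54u^3 + 108u^2 + 30u - 6 = 3(18u^3 + 36u^2 + 10u - 2).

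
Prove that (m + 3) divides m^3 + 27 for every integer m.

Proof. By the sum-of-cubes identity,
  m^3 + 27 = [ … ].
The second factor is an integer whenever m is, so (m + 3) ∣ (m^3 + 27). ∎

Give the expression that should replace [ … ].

Polynomial division of m^3 + 27 by m + 3 leaves remainder 0 and quotient m^2 - 3m + 9.
Hence m^3 + 27 = (m + 3)(m^2 - 3m + 9).

(m + 3)(m^2 - 3m + 9)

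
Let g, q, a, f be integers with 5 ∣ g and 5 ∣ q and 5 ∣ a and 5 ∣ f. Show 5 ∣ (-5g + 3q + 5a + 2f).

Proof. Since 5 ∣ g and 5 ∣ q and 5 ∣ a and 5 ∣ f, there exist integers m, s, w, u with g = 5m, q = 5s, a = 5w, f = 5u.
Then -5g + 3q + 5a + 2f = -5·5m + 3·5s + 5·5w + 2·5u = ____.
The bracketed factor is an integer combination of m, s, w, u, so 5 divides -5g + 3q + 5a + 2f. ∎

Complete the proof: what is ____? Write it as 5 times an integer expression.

5(-5m + 3s + 2u + 5w)

Pull the common 5 out of every term: -5·5m + 3·5s + 5·5w + 2·5u = 5(-5m + 3s + 2u + 5w).
-5m + 3s + 2u + 5w is an integer, which exhibits the divisibility.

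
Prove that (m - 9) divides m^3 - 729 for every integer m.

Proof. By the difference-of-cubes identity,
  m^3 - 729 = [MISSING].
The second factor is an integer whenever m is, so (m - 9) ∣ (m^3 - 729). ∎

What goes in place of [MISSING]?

(m - 9)(m^2 + 9m + 81)

Polynomial division of m^3 - 729 by m - 9 leaves remainder 0 and quotient m^2 + 9m + 81.
Hence m^3 - 729 = (m - 9)(m^2 + 9m + 81).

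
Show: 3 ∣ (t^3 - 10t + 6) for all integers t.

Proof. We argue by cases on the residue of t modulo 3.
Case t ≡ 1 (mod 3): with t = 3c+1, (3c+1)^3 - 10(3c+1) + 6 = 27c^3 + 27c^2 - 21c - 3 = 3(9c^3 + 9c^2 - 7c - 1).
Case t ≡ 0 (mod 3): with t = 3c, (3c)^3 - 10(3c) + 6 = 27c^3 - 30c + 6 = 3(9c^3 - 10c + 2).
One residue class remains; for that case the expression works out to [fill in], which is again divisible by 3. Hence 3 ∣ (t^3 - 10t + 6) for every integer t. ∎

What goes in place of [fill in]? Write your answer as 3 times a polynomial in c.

3(9c^3 + 18c^2 + 2c - 2)

The residues treated are {1, 0}, so the missing case is t ≡ 2 (mod 3); write t = 3c+2.
Then (3c+2)^3 - 10(3c+2) + 6 = 27c^3 + 54c^2 + 6c - 6 = 3(9c^3 + 18c^2 + 2c - 2).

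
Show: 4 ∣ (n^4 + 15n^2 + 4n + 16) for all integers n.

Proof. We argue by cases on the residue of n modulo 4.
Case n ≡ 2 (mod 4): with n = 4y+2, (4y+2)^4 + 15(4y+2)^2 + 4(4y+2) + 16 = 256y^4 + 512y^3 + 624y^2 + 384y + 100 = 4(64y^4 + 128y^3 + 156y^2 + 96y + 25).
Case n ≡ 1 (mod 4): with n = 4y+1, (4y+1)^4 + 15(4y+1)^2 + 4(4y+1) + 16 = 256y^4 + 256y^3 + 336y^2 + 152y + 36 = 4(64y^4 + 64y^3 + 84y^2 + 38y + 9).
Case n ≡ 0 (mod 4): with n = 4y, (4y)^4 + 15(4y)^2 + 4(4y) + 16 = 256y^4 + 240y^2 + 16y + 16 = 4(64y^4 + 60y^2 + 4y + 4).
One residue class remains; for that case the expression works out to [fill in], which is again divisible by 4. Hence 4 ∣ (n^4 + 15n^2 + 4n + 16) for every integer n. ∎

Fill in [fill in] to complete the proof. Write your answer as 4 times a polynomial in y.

The residues treated are {2, 1, 0}, so the missing case is n ≡ 3 (mod 4); write n = 4y+3.
Then (4y+3)^4 + 15(4y+3)^2 + 4(4y+3) + 16 = 256y^4 + 768y^3 + 1104y^2 + 808y + 244 = 4(64y^4 + 192y^3 + 276y^2 + 202y + 61).

4(64y^4 + 192y^3 + 276y^2 + 202y + 61)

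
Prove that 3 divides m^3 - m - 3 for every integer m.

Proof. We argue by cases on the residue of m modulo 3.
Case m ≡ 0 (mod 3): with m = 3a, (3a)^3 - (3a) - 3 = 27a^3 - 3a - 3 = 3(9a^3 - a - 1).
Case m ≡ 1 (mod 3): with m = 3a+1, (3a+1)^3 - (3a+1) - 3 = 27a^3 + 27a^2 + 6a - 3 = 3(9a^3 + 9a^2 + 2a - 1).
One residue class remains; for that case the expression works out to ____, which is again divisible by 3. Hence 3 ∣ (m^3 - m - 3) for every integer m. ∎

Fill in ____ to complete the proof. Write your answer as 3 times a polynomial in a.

The residues treated are {0, 1}, so the missing case is m ≡ 2 (mod 3); write m = 3a+2.
Then (3a+2)^3 - (3a+2) - 3 = 27a^3 + 54a^2 + 33a + 3 = 3(9a^3 + 18a^2 + 11a + 1).

3(9a^3 + 18a^2 + 11a + 1)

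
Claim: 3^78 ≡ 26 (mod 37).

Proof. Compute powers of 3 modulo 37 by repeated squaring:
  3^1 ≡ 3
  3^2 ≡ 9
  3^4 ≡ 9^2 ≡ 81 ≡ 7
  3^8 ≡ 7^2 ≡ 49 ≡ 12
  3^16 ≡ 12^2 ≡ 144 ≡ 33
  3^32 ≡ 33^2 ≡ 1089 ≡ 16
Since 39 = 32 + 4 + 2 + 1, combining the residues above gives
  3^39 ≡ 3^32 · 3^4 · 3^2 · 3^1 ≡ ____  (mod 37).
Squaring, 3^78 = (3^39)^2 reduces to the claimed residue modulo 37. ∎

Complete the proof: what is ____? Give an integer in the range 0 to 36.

Multiply the listed residues: 16 · 7 · 9 · 3 = 112 → 1008 → 3024.
Reducing modulo 37: 3024 = 81·37 + 27, so 3^39 ≡ 27.

27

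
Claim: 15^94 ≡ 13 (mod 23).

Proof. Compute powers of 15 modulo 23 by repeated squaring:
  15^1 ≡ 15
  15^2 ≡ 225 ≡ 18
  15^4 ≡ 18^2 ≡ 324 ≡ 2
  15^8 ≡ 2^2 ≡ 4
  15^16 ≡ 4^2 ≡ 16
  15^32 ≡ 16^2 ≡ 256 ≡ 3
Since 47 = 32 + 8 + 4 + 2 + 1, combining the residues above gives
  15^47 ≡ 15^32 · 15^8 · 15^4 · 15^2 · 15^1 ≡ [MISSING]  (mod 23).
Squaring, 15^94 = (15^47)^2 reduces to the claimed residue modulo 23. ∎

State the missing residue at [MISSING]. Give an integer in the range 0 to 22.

17

Multiply the listed residues: 3 · 4 · 2 · 18 · 15 = 12 → 24 → 432 → 6480.
Reducing modulo 23: 6480 = 281·23 + 17, so 15^47 ≡ 17.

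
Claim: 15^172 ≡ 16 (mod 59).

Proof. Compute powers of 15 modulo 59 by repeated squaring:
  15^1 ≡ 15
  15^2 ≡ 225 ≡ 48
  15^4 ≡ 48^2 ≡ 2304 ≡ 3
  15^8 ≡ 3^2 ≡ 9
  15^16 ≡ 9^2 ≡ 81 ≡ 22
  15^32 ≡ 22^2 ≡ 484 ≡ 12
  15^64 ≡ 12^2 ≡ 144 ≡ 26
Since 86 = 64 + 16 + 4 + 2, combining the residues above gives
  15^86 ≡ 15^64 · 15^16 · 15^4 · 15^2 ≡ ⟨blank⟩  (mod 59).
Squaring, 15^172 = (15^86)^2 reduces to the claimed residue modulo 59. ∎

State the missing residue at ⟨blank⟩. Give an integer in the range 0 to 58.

4

15^64 · 15^16 · 15^4 · 15^2 ≡ 26 · 22 · 3 · 48 = 82368.
82368 mod 59 = 4, so 15^86 ≡ 4 (mod 59).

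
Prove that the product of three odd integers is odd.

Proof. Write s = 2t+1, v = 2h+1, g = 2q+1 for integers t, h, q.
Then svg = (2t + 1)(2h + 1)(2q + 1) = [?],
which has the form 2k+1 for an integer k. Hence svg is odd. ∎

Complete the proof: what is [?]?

(2t + 1)(2h + 1)(2q + 1) = 8hqt + 4hq + 4ht + 2h + 4qt + 2q + 2t + 1
= 2(4hqt + 2hq + 2ht + h + 2qt + q + t) + 1.
Since 4hqt + 2hq + 2ht + h + 2qt + q + t is an integer, the product is of the form 2k+1 for an integer k.

2(4hqt + 2hq + 2ht + h + 2qt + q + t) + 1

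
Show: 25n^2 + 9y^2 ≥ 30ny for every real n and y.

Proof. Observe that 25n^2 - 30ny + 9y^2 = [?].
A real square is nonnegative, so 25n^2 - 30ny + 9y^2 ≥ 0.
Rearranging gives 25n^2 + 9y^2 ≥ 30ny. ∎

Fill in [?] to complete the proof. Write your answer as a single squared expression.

25n^2 - 30ny + 9y^2 is a perfect-square trinomial: the outer terms are (5n)^2 and (3y)^2, and the cross term is -2·5n·3y.
So 25n^2 - 30ny + 9y^2 = (5n - 3y)^2 ≥ 0.

(5n - 3y)^2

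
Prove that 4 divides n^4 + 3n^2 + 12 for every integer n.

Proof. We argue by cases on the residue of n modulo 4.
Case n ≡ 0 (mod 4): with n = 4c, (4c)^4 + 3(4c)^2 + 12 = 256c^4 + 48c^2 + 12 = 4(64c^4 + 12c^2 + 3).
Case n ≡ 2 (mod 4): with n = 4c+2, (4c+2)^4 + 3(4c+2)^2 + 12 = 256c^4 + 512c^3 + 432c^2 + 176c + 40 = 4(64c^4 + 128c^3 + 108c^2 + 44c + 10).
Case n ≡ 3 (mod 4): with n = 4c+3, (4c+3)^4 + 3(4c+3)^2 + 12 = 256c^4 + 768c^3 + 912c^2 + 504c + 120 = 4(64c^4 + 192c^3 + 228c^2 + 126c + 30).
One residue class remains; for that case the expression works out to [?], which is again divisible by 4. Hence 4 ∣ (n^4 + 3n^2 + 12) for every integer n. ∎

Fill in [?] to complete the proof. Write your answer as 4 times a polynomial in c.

4(64c^4 + 64c^3 + 36c^2 + 10c + 4)

The residues treated are {0, 2, 3}, so the missing case is n ≡ 1 (mod 4); write n = 4c+1.
Then (4c+1)^4 + 3(4c+1)^2 + 12 = 256c^4 + 256c^3 + 144c^2 + 40c + 16 = 4(64c^4 + 64c^3 + 36c^2 + 10c + 4).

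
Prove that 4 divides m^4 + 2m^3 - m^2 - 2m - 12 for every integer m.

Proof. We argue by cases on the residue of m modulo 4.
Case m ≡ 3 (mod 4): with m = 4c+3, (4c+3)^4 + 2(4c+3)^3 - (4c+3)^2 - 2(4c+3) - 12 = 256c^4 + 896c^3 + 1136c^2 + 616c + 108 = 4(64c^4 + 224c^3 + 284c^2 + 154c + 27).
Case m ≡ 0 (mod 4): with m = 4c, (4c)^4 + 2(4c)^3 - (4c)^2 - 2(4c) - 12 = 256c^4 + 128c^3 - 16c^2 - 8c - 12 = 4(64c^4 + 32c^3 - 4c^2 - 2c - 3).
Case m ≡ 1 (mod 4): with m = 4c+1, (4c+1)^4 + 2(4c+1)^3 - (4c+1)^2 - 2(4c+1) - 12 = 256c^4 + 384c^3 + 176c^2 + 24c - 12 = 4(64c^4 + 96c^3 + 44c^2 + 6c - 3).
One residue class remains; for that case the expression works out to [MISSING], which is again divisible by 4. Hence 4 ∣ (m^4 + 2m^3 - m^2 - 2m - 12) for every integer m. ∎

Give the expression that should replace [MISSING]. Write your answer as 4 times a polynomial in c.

4(64c^4 + 160c^3 + 140c^2 + 50c + 3)

The residues treated are {3, 0, 1}, so the missing case is m ≡ 2 (mod 4); write m = 4c+2.
Then (4c+2)^4 + 2(4c+2)^3 - (4c+2)^2 - 2(4c+2) - 12 = 256c^4 + 640c^3 + 560c^2 + 200c + 12 = 4(64c^4 + 160c^3 + 140c^2 + 50c + 3).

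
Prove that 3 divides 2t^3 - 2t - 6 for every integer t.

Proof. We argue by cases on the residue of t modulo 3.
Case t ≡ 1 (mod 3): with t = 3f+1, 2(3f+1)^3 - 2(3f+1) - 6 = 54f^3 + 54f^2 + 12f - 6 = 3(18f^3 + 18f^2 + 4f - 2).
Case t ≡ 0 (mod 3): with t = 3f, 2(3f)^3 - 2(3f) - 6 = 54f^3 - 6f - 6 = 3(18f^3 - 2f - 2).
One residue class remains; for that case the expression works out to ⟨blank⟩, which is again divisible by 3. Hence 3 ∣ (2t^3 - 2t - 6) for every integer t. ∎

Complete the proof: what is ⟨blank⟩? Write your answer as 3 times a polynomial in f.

3(18f^3 + 36f^2 + 22f + 2)

The residues treated are {1, 0}, so the missing case is t ≡ 2 (mod 3); write t = 3f+2.
Then 2(3f+2)^3 - 2(3f+2) - 6 = 54f^3 + 108f^2 + 66f + 6 = 3(18f^3 + 36f^2 + 22f + 2).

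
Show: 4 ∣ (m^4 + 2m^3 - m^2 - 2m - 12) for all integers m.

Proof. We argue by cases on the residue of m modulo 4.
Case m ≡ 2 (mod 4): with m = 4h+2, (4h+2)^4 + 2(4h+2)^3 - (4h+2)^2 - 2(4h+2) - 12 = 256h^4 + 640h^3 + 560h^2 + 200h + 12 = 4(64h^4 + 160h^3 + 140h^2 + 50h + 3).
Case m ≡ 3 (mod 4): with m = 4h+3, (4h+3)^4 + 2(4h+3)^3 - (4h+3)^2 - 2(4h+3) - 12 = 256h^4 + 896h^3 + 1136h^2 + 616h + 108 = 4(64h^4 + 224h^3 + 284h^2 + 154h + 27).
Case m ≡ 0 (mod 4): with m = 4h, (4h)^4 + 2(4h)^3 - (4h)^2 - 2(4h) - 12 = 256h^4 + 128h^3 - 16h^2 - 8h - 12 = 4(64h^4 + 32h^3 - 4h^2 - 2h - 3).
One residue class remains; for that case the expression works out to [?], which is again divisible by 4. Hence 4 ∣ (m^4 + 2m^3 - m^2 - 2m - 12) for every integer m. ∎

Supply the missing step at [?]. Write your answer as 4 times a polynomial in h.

Only m ≡ 1 (mod 4) is unaccounted for. Put m = 4h+1:
(4h+1)^4 + 2(4h+1)^3 - (4h+1)^2 - 2(4h+1) - 12 expands to 256h^4 + 384h^3 + 176h^2 + 24h - 12,
and factoring out 4 leaves 4(64h^4 + 96h^3 + 44h^2 + 6h - 3).

4(64h^4 + 96h^3 + 44h^2 + 6h - 3)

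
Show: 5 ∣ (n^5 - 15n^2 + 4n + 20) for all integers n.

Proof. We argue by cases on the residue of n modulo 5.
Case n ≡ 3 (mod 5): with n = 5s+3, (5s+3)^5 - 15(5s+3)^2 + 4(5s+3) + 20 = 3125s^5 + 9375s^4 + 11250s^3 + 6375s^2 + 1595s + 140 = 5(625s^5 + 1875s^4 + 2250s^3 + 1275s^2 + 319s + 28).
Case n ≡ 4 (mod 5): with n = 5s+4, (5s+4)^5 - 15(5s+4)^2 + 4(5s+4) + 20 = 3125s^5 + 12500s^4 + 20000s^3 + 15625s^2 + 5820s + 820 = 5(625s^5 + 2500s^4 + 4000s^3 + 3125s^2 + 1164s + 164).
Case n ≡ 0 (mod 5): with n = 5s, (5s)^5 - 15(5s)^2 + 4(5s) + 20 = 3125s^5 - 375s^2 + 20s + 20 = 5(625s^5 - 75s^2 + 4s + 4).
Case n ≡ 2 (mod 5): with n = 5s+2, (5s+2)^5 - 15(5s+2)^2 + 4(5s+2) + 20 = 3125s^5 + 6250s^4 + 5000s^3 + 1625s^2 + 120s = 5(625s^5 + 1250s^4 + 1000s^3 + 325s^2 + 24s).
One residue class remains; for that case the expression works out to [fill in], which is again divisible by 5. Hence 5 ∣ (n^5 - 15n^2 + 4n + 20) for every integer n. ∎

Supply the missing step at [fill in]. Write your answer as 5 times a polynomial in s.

Only n ≡ 1 (mod 5) is unaccounted for. Put n = 5s+1:
(5s+1)^5 - 15(5s+1)^2 + 4(5s+1) + 20 expands to 3125s^5 + 3125s^4 + 1250s^3 - 125s^2 - 105s + 10,
and factoring out 5 leaves 5(625s^5 + 625s^4 + 250s^3 - 25s^2 - 21s + 2).

5(625s^5 + 625s^4 + 250s^3 - 25s^2 - 21s + 2)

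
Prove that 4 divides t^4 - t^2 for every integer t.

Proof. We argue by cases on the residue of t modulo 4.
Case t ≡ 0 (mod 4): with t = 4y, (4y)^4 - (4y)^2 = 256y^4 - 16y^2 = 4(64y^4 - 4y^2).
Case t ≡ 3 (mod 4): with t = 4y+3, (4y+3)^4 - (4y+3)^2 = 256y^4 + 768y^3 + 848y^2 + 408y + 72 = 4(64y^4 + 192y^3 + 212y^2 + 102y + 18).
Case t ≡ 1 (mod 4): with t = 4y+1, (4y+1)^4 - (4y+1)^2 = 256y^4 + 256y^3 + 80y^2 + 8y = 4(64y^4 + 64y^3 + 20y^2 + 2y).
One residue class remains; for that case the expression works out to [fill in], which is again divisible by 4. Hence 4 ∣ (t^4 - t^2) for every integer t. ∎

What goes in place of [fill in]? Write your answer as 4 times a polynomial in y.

Only t ≡ 2 (mod 4) is unaccounted for. Put t = 4y+2:
(4y+2)^4 - (4y+2)^2 expands to 256y^4 + 512y^3 + 368y^2 + 112y + 12,
and factoring out 4 leaves 4(64y^4 + 128y^3 + 92y^2 + 28y + 3).

4(64y^4 + 128y^3 + 92y^2 + 28y + 3)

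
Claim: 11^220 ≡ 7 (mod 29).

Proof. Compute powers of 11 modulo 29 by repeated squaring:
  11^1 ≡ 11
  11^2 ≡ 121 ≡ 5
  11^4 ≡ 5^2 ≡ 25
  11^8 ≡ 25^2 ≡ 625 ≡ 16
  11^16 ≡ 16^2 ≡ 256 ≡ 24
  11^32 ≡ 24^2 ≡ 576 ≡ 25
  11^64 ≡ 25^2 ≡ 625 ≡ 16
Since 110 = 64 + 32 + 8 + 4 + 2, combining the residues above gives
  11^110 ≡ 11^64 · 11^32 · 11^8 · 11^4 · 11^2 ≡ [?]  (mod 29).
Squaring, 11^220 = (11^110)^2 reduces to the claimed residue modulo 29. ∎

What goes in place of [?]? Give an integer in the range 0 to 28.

6

11^64 · 11^32 · 11^8 · 11^4 · 11^2 ≡ 16 · 25 · 16 · 25 · 5 = 800000.
800000 mod 29 = 6, so 11^110 ≡ 6 (mod 29).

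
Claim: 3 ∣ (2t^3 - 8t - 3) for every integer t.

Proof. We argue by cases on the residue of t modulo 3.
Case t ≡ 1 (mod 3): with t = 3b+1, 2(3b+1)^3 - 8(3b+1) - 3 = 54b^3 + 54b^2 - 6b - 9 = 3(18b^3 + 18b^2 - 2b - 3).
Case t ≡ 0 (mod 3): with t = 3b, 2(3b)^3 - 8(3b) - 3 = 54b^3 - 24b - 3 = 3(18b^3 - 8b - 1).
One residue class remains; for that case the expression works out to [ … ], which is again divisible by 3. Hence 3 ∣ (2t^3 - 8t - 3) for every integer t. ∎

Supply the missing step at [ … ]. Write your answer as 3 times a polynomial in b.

The residues treated are {1, 0}, so the missing case is t ≡ 2 (mod 3); write t = 3b+2.
Then 2(3b+2)^3 - 8(3b+2) - 3 = 54b^3 + 108b^2 + 48b - 3 = 3(18b^3 + 36b^2 + 16b - 1).

3(18b^3 + 36b^2 + 16b - 1)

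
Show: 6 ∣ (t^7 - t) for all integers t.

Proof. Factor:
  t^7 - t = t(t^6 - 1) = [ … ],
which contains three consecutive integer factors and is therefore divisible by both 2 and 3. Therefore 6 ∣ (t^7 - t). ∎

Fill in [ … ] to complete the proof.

(t - 1)t(t + 1)(t^4 + t^2 + 1)

t^6 - 1 = (t^2 - 1)(t^4 + t^2 + 1), and t^2 - 1 = (t-1)(t+1).
So t(t^6 - 1) = (t - 1)t(t + 1)(t^4 + t^2 + 1).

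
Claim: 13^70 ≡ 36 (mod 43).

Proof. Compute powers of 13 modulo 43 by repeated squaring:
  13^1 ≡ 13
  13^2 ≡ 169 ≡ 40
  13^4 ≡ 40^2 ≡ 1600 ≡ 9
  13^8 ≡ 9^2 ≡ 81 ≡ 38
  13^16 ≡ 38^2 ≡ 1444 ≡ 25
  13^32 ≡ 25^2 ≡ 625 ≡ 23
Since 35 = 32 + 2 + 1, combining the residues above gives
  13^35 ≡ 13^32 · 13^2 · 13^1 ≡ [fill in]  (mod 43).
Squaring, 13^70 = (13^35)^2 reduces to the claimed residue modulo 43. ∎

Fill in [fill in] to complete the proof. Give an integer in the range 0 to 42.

6

Multiply the listed residues: 23 · 40 · 13 = 920 → 11960.
Reducing modulo 43: 11960 = 278·43 + 6, so 13^35 ≡ 6.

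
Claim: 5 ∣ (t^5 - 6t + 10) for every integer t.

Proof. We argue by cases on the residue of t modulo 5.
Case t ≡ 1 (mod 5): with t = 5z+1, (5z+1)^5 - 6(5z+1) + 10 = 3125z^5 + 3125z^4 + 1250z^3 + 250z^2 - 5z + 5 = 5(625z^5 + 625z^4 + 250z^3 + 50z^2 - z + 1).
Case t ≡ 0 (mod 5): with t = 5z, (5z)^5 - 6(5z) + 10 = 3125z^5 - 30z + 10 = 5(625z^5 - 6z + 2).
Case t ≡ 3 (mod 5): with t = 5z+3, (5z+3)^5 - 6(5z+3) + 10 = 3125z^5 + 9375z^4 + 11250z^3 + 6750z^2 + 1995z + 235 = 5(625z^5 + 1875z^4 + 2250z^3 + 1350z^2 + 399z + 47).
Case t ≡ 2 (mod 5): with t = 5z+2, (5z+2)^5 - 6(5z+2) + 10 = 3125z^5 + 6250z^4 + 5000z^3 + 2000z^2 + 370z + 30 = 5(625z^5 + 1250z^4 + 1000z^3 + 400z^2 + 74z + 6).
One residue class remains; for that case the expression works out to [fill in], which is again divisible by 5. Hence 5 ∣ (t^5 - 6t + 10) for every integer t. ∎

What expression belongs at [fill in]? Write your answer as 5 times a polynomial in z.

5(625z^5 + 2500z^4 + 4000z^3 + 3200z^2 + 1274z + 202)

The residues treated are {1, 0, 3, 2}, so the missing case is t ≡ 4 (mod 5); write t = 5z+4.
Then (5z+4)^5 - 6(5z+4) + 10 = 3125z^5 + 12500z^4 + 20000z^3 + 16000z^2 + 6370z + 1010 = 5(625z^5 + 2500z^4 + 4000z^3 + 3200z^2 + 1274z + 202).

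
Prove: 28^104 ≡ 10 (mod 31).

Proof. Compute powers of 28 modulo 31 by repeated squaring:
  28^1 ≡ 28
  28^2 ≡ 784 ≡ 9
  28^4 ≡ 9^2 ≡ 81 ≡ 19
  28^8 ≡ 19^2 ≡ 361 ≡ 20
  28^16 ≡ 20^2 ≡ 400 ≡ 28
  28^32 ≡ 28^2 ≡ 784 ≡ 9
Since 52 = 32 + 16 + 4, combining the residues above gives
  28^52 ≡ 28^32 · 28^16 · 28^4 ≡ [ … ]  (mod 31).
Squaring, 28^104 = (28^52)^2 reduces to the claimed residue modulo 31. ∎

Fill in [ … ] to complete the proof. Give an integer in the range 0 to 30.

14

Multiply the listed residues: 9 · 28 · 19 = 252 → 4788.
Reducing modulo 31: 4788 = 154·31 + 14, so 28^52 ≡ 14.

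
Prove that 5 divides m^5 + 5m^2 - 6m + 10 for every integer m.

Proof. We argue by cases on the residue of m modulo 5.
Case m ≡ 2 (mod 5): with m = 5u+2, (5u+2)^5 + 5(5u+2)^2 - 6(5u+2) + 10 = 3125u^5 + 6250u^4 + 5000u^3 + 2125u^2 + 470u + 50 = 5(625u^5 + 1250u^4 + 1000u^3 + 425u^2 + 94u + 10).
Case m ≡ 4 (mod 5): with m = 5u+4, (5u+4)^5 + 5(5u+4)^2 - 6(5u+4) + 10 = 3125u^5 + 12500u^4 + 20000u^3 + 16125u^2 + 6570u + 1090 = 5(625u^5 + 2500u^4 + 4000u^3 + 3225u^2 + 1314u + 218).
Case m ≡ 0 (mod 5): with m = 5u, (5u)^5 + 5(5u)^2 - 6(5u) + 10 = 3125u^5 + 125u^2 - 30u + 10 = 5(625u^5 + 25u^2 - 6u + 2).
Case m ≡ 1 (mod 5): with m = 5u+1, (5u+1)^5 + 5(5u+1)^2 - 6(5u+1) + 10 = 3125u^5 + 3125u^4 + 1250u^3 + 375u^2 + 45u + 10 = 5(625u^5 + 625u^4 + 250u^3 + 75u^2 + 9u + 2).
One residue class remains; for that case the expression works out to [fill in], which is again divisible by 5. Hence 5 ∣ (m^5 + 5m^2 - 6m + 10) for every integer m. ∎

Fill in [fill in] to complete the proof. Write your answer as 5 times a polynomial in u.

5(625u^5 + 1875u^4 + 2250u^3 + 1375u^2 + 429u + 56)

Only m ≡ 3 (mod 5) is unaccounted for. Put m = 5u+3:
(5u+3)^5 + 5(5u+3)^2 - 6(5u+3) + 10 expands to 3125u^5 + 9375u^4 + 11250u^3 + 6875u^2 + 2145u + 280,
and factoring out 5 leaves 5(625u^5 + 1875u^4 + 2250u^3 + 1375u^2 + 429u + 56).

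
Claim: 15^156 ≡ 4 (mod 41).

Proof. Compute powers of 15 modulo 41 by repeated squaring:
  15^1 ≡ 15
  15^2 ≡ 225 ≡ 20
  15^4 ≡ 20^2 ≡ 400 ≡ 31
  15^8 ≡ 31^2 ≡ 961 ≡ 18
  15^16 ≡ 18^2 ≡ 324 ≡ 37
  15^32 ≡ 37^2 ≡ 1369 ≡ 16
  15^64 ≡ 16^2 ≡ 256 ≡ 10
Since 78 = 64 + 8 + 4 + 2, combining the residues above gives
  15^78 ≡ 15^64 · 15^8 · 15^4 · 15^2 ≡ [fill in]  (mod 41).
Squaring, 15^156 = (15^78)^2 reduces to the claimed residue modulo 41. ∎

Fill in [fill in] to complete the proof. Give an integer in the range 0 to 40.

39

15^64 · 15^8 · 15^4 · 15^2 ≡ 10 · 18 · 31 · 20 = 111600.
111600 mod 41 = 39, so 15^78 ≡ 39 (mod 41).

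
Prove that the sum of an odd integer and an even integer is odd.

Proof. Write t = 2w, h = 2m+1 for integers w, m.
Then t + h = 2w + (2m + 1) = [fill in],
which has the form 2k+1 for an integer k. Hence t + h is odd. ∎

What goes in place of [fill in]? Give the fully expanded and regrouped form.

2w + (2m + 1) = 2m + 2w + 1
= 2(m + w) + 1.
Since m + w is an integer, the sum is of the form 2k+1 for an integer k.

2(m + w) + 1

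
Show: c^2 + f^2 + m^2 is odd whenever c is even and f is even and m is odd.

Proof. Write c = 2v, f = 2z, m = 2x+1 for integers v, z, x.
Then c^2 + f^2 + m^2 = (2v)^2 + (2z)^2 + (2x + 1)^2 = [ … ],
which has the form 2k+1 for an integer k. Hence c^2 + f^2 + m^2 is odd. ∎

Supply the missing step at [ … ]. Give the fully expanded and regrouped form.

Expanding: (2v)^2 + (2z)^2 + (2x + 1)^2 = 4v^2 + 4x^2 + 4x + 4z^2 + 1.
Every term except the constant is even, so this is 2(2v^2 + 2x^2 + 2x + 2z^2) + 1,
and 2v^2 + 2x^2 + 2x + 2z^2 ∈ ℤ gives the required form.

2(2v^2 + 2x^2 + 2x + 2z^2) + 1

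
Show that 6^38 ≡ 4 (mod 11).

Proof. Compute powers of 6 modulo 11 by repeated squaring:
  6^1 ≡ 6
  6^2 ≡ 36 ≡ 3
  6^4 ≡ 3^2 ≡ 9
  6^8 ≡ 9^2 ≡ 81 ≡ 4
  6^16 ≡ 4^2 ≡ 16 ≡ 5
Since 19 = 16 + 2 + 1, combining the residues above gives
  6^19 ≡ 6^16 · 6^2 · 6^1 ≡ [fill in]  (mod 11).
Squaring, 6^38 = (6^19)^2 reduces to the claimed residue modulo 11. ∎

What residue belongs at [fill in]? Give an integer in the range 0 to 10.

2

6^16 · 6^2 · 6^1 ≡ 5 · 3 · 6 = 90.
90 mod 11 = 2, so 6^19 ≡ 2 (mod 11).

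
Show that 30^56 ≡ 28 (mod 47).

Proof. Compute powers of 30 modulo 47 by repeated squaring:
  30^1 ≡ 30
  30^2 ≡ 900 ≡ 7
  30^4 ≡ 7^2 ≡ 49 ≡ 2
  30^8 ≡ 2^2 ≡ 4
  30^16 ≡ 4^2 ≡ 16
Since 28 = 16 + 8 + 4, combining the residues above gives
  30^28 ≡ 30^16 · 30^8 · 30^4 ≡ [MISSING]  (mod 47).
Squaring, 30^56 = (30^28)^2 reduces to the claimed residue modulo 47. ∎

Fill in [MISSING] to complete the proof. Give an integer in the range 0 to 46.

30^16 · 30^8 · 30^4 ≡ 16 · 4 · 2 = 128.
128 mod 47 = 34, so 30^28 ≡ 34 (mod 47).

34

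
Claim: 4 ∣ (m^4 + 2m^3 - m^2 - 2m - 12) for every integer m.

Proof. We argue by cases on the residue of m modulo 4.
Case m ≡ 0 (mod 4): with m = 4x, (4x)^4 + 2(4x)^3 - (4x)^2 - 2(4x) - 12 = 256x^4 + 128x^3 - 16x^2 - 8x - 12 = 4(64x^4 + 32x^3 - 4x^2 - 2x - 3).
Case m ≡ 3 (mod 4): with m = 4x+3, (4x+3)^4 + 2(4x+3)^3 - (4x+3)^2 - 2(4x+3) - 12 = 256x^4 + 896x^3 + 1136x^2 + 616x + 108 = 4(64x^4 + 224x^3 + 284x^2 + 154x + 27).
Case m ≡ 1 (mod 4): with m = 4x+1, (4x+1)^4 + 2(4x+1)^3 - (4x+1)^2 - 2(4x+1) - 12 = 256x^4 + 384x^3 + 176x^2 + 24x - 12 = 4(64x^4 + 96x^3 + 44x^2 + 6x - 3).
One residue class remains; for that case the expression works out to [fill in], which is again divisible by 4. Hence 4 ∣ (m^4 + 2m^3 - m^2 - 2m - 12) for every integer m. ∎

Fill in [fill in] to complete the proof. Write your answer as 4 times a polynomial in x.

4(64x^4 + 160x^3 + 140x^2 + 50x + 3)

The residues treated are {0, 3, 1}, so the missing case is m ≡ 2 (mod 4); write m = 4x+2.
Then (4x+2)^4 + 2(4x+2)^3 - (4x+2)^2 - 2(4x+2) - 12 = 256x^4 + 640x^3 + 560x^2 + 200x + 12 = 4(64x^4 + 160x^3 + 140x^2 + 50x + 3).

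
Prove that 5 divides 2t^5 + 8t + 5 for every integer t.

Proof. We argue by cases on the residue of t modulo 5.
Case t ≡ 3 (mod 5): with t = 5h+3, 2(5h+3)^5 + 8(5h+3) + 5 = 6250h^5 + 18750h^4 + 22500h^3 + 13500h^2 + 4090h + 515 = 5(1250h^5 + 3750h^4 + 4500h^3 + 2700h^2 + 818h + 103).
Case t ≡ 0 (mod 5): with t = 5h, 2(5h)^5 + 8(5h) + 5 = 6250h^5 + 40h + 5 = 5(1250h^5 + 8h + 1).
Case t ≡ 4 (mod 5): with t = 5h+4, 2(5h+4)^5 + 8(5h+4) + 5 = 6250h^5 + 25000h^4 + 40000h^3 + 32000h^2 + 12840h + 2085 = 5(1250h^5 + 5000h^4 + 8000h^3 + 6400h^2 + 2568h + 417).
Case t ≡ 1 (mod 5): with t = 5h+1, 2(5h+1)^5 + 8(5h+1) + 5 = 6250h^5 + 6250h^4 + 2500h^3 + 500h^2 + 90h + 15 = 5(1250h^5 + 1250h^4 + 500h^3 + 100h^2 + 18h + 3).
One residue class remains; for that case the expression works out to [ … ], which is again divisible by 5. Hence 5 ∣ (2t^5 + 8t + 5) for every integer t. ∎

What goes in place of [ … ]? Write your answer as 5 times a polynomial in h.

Only t ≡ 2 (mod 5) is unaccounted for. Put t = 5h+2:
2(5h+2)^5 + 8(5h+2) + 5 expands to 6250h^5 + 12500h^4 + 10000h^3 + 4000h^2 + 840h + 85,
and factoring out 5 leaves 5(1250h^5 + 2500h^4 + 2000h^3 + 800h^2 + 168h + 17).

5(1250h^5 + 2500h^4 + 2000h^3 + 800h^2 + 168h + 17)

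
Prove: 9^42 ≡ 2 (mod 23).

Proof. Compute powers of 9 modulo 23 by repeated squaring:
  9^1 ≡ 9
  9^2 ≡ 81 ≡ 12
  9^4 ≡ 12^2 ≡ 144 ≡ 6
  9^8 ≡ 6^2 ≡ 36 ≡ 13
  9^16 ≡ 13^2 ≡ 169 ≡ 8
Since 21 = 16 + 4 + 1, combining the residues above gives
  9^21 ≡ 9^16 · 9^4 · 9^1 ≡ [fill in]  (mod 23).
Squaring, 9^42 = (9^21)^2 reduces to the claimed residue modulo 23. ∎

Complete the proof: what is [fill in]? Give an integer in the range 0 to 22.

Multiply the listed residues: 8 · 6 · 9 = 48 → 432.
Reducing modulo 23: 432 = 18·23 + 18, so 9^21 ≡ 18.

18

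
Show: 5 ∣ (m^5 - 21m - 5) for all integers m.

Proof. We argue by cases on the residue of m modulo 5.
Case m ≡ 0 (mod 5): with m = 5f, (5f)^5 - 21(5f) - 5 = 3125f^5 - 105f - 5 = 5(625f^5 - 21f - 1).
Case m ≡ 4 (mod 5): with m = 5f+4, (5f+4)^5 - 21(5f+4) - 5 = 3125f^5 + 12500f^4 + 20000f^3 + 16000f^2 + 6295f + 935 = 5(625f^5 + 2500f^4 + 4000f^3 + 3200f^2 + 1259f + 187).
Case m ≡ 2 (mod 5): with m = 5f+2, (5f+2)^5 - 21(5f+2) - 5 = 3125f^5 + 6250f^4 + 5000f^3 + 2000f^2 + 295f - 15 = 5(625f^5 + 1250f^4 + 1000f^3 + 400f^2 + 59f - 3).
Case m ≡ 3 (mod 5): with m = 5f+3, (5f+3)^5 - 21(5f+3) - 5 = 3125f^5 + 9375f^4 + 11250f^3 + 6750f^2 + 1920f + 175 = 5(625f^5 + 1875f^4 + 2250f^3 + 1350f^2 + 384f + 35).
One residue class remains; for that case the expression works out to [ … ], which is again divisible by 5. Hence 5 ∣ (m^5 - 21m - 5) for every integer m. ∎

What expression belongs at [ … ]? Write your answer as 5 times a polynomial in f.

Only m ≡ 1 (mod 5) is unaccounted for. Put m = 5f+1:
(5f+1)^5 - 21(5f+1) - 5 expands to 3125f^5 + 3125f^4 + 1250f^3 + 250f^2 - 80f - 25,
and factoring out 5 leaves 5(625f^5 + 625f^4 + 250f^3 + 50f^2 - 16f - 5).

5(625f^5 + 625f^4 + 250f^3 + 50f^2 - 16f - 5)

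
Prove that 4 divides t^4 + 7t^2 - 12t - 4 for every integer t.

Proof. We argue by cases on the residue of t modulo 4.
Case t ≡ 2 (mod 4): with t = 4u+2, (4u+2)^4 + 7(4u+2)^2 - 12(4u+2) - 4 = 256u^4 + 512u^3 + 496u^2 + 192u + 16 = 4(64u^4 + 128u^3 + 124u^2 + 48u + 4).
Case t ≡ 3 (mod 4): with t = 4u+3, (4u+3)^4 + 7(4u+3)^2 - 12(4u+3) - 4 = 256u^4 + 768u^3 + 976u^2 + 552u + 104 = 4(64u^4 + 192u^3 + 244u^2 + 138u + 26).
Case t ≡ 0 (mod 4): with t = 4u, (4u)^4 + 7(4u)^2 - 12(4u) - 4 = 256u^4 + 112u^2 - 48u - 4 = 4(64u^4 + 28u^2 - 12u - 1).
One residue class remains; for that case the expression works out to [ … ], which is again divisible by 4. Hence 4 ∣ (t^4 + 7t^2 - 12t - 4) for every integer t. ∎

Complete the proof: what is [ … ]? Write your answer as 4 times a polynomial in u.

4(64u^4 + 64u^3 + 52u^2 + 6u - 2)

Only t ≡ 1 (mod 4) is unaccounted for. Put t = 4u+1:
(4u+1)^4 + 7(4u+1)^2 - 12(4u+1) - 4 expands to 256u^4 + 256u^3 + 208u^2 + 24u - 8,
and factoring out 4 leaves 4(64u^4 + 64u^3 + 52u^2 + 6u - 2).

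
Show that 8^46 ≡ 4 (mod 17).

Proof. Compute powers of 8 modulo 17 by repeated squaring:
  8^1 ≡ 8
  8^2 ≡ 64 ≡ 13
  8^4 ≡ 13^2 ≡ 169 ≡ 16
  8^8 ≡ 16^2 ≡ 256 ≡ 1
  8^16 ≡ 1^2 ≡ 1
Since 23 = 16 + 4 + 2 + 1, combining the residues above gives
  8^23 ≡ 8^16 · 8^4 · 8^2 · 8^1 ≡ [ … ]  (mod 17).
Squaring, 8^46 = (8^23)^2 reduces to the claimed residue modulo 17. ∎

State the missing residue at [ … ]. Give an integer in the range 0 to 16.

15

8^16 · 8^4 · 8^2 · 8^1 ≡ 1 · 16 · 13 · 8 = 1664.
1664 mod 17 = 15, so 8^23 ≡ 15 (mod 17).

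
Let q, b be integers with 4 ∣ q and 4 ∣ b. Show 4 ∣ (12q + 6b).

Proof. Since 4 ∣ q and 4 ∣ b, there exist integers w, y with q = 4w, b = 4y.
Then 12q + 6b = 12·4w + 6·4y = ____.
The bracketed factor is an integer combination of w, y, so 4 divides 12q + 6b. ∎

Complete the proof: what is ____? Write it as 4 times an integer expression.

4(12w + 6y)

Each term has a factor of 4: 12·4w + 6·4y = 4·(12w + 6y).
Since 12w + 6y is an integer, 4 ∣ (12q + 6b).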